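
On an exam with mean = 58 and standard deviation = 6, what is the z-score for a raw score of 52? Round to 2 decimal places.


z = (X - mu) / sigma
= (52 - 58) / 6
= -6 / 6
= -1.00


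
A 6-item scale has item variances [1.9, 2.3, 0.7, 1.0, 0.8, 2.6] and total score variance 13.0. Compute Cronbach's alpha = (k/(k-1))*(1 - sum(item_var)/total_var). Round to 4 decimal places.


alpha = (k/(k-1)) * (1 - sum(s_i^2)/s_total^2)
sum(item variances) = 9.3
k/(k-1) = 6/5 = 1.2
1 - 9.3/13.0 = 1 - 0.715385 = 0.284615
alpha = 1.2 * 0.284615
= 0.3415


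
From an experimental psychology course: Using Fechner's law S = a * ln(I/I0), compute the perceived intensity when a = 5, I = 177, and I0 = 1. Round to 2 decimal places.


S = 5 * ln(177/1)
I/I0 = 177.0
ln(177.0) = 5.1761
S = 5 * 5.1761
= 25.88


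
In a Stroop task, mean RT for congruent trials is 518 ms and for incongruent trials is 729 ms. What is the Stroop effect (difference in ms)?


Stroop effect = RT(incongruent) - RT(congruent)
= 729 - 518
= 211 ms


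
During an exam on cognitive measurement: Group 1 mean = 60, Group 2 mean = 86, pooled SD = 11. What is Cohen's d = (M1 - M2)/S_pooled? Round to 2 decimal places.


Cohen's d = (M1 - M2) / S_pooled
= (60 - 86) / 11
= -26 / 11
= -2.36


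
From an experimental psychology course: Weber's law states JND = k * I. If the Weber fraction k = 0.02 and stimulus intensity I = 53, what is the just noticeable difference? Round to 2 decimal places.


JND = k * I
JND = 0.02 * 53
= 1.06


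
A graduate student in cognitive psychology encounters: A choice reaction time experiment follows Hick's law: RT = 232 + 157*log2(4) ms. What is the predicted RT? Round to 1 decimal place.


RT = 232 + 157 * log2(4)
log2(4) = 2.0
RT = 232 + 157 * 2.0
= 232 + 314.0
= 546.0 ms


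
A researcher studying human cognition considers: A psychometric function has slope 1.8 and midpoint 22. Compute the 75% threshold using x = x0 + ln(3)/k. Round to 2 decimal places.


At P = 0.75: 0.75 = 1/(1 + e^(-k*(x-x0)))
Solving: e^(-k*(x-x0)) = 1/3
x = x0 + ln(3)/k
ln(3) = 1.0986
x = 22 + 1.0986/1.8
= 22 + 0.6103
= 22.61


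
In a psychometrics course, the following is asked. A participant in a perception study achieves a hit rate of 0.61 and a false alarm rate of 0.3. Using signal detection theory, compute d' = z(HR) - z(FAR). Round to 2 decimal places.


d' = z(HR) - z(FAR)
z(0.61) = 0.2793
z(0.3) = -0.5244
d' = 0.2793 - -0.5244
= 0.80


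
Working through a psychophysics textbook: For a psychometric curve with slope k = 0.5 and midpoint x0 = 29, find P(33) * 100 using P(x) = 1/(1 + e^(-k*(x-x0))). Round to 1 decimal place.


P(x) = 1/(1 + e^(-0.5*(33 - 29)))
Exponent = -0.5 * 4 = -2.0
e^(-2.0) = 0.135335
P = 1/(1 + 0.135335) = 0.880797
Percentage = 88.1


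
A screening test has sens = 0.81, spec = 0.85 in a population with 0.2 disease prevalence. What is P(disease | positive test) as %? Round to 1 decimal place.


PPV = (sens * prev) / (sens * prev + (1-spec) * (1-prev))
Numerator = 0.81 * 0.2 = 0.162
P(positive and no disease) = (1 - spec) * (1 - prev) = (1 - 0.85) * (1 - 0.2) = 0.12
Denominator = 0.162 + 0.12 = 0.282
PPV = 0.162 / 0.282 = 0.574468
As percentage = 57.4


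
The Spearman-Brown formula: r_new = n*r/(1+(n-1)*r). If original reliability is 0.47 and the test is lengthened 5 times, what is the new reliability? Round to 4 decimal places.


r_new = n*r / (1 + (n-1)*r)
Numerator = 5 * 0.47 = 2.35
Denominator = 1 + 4 * 0.47 = 2.88
r_new = 2.35 / 2.88
= 0.8160


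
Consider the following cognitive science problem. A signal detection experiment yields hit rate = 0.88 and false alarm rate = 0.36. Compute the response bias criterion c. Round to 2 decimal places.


c = -0.5 * (z(HR) + z(FAR))
z(0.88) = 1.175
z(0.36) = -0.3585
c = -0.5 * (1.175 + -0.3585)
= -0.5 * 0.8165
= -0.41


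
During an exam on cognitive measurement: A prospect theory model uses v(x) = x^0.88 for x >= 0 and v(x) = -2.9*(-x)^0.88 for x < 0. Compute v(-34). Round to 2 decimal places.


Since x = -34 < 0, use v(x) = -lambda*(-x)^alpha
(-x) = 34
34^0.88 = 22.269
v(-34) = -2.9 * 22.269
= -64.58


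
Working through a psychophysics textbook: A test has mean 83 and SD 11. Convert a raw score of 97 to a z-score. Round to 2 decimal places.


z = (X - mu) / sigma
= (97 - 83) / 11
= 14 / 11
= 1.27


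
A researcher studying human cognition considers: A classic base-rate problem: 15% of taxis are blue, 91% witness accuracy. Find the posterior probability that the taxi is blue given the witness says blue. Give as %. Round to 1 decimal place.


P(blue | says blue) = P(says blue | blue)*P(blue) / [P(says blue | blue)*P(blue) + P(says blue | not blue)*P(not blue)]
Numerator = 0.91 * 0.15 = 0.1365
False identification = 0.09 * 0.85 = 0.0765
P = 0.1365 / (0.1365 + 0.0765)
= 0.1365 / 0.213
As percentage = 64.1


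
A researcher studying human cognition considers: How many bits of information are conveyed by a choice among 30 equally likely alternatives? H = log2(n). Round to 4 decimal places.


H = log2(n)
H = log2(30)
= 4.9069


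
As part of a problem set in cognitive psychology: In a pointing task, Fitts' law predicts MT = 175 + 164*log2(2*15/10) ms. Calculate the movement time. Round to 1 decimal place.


MT = 175 + 164 * log2(2*15/10)
2D/W = 3.0
log2(3.0) = 1.585
MT = 175 + 164 * 1.585
= 434.9 ms


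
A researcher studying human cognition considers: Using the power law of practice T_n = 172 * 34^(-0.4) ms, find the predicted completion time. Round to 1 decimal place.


T_n = 172 * 34^(-0.4)
34^(-0.4) = 0.24401
T_n = 172 * 0.24401
= 42.0 ms


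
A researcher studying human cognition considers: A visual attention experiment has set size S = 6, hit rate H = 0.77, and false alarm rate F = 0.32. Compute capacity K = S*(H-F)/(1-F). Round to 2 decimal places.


K = S * (H - F) / (1 - F)
H - F = 0.45
1 - F = 0.68
K = 6 * 0.45 / 0.68
= 3.97


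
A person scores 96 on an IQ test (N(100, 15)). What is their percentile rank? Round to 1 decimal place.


z = (IQ - mean) / SD
z = (96 - 100) / 15 = -0.2667
Percentile = Phi(-0.2667) * 100
Phi(-0.2667) = 0.39485
= 39.5


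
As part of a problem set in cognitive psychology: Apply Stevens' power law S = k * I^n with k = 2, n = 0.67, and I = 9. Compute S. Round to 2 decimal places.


S = 2 * 9^0.67
9^0.67 = 4.3586
S = 2 * 4.3586
= 8.72


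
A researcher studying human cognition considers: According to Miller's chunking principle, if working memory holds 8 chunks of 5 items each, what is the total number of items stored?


Total items = chunks * items_per_chunk
= 8 * 5
= 40


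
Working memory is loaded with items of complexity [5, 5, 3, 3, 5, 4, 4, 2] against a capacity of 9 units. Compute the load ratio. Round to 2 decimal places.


Total complexity = 5 + 5 + 3 + 3 + 5 + 4 + 4 + 2 = 31
Load = total / capacity = 31 / 9
= 3.44


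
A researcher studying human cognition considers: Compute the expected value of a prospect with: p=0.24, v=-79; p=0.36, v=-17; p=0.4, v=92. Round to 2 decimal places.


EU = sum(p_i * v_i)
0.24 * -79 = -18.96
0.36 * -17 = -6.12
0.4 * 92 = 36.8
EU = -18.96 + -6.12 + 36.8
= 11.72


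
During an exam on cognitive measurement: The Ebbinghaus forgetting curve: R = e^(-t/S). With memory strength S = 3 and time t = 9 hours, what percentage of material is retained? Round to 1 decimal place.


R = e^(-t/S)
-t/S = -9/3 = -3.0
R = e^(-3.0) = 0.049787
Percentage = 0.049787 * 100
= 5.0


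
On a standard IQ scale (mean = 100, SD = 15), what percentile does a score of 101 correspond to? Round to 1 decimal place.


z = (IQ - mean) / SD
z = (101 - 100) / 15 = 0.0667
Percentile = Phi(0.0667) * 100
Phi(0.0667) = 0.52659
= 52.7


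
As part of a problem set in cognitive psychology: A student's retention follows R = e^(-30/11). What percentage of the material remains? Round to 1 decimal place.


R = e^(-t/S)
-t/S = -30/11 = -2.727273
R = e^(-2.727273) = 0.065397
Percentage = 0.065397 * 100
= 6.5


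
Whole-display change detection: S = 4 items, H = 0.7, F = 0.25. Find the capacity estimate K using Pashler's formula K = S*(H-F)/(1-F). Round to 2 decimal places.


K = S * (H - F) / (1 - F)
H - F = 0.45
1 - F = 0.75
K = 4 * 0.45 / 0.75
= 2.40


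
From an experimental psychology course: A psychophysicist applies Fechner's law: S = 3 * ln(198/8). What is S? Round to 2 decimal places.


S = 3 * ln(198/8)
I/I0 = 24.75
ln(24.75) = 3.2088
S = 3 * 3.2088
= 9.63


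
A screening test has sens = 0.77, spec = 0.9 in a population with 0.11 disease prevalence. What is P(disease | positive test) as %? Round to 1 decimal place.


PPV = (sens * prev) / (sens * prev + (1-spec) * (1-prev))
Numerator = 0.77 * 0.11 = 0.0847
P(positive and no disease) = (1 - spec) * (1 - prev) = (1 - 0.9) * (1 - 0.11) = 0.089
Denominator = 0.0847 + 0.089 = 0.1737
PPV = 0.0847 / 0.1737 = 0.487622
As percentage = 48.8


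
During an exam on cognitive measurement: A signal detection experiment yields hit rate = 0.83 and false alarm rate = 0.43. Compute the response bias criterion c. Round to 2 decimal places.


c = -0.5 * (z(HR) + z(FAR))
z(0.83) = 0.9542
z(0.43) = -0.1764
c = -0.5 * (0.9542 + -0.1764)
= -0.5 * 0.7778
= -0.39


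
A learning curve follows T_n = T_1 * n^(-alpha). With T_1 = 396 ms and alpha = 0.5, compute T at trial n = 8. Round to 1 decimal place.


T_n = 396 * 8^(-0.5)
8^(-0.5) = 0.353553
T_n = 396 * 0.353553
= 140.0 ms


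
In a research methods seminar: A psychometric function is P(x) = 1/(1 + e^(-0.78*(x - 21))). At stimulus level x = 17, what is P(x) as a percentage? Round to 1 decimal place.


P(x) = 1/(1 + e^(-0.78*(17 - 21)))
Exponent = -0.78 * -4 = 3.12
e^(3.12) = 22.64638
P = 1/(1 + 22.64638) = 0.04229
Percentage = 4.2


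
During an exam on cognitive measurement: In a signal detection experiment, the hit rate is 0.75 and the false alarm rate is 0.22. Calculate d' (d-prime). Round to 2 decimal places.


d' = z(HR) - z(FAR)
z(0.75) = 0.6745
z(0.22) = -0.7722
d' = 0.6745 - -0.7722
= 1.45


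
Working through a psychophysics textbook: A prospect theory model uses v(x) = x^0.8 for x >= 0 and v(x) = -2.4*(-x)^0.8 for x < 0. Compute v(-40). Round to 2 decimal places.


Since x = -40 < 0, use v(x) = -lambda*(-x)^alpha
(-x) = 40
40^0.8 = 19.127
v(-40) = -2.4 * 19.127
= -45.90


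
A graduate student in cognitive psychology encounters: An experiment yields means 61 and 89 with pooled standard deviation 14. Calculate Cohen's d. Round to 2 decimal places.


Cohen's d = (M1 - M2) / S_pooled
= (61 - 89) / 14
= -28 / 14
= -2.00


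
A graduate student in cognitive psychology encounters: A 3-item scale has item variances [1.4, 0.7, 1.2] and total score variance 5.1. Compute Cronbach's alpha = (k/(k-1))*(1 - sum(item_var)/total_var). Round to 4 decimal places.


alpha = (k/(k-1)) * (1 - sum(s_i^2)/s_total^2)
sum(item variances) = 3.3
k/(k-1) = 3/2 = 1.5
1 - 3.3/5.1 = 1 - 0.647059 = 0.352941
alpha = 1.5 * 0.352941
= 0.5294


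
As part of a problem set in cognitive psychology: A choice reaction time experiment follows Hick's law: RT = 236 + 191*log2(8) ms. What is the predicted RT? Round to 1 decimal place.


RT = 236 + 191 * log2(8)
log2(8) = 3.0
RT = 236 + 191 * 3.0
= 236 + 573.0
= 809.0 ms


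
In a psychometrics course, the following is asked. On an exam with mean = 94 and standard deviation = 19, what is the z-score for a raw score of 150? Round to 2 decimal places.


z = (X - mu) / sigma
= (150 - 94) / 19
= 56 / 19
= 2.95


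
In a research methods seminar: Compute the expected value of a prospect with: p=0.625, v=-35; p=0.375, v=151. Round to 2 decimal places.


EU = sum(p_i * v_i)
0.625 * -35 = -21.875
0.375 * 151 = 56.625
EU = -21.875 + 56.625
= 34.75


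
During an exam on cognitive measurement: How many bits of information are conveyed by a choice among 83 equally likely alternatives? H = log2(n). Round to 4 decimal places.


H = log2(n)
H = log2(83)
= 6.3750


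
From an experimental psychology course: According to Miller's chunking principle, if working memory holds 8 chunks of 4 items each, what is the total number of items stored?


Total items = chunks * items_per_chunk
= 8 * 4
= 32


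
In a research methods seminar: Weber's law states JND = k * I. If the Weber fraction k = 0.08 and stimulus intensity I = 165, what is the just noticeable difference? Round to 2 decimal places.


JND = k * I
JND = 0.08 * 165
= 13.20


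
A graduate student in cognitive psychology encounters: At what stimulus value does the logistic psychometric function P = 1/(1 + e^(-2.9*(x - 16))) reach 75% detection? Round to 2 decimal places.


At P = 0.75: 0.75 = 1/(1 + e^(-k*(x-x0)))
Solving: e^(-k*(x-x0)) = 1/3
x = x0 + ln(3)/k
ln(3) = 1.0986
x = 16 + 1.0986/2.9
= 16 + 0.3788
= 16.38


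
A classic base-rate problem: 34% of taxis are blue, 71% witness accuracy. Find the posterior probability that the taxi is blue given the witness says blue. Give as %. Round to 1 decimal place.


P(blue | says blue) = P(says blue | blue)*P(blue) / [P(says blue | blue)*P(blue) + P(says blue | not blue)*P(not blue)]
Numerator = 0.71 * 0.34 = 0.2414
False identification = 0.29 * 0.66 = 0.1914
P = 0.2414 / (0.2414 + 0.1914)
= 0.2414 / 0.4328
As percentage = 55.8


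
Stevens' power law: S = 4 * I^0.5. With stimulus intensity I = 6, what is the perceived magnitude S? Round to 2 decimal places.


S = 4 * 6^0.5
6^0.5 = 2.4495
S = 4 * 2.4495
= 9.80


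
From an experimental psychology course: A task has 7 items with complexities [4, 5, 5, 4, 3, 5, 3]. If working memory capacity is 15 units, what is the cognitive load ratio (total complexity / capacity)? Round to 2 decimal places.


Total complexity = 4 + 5 + 5 + 4 + 3 + 5 + 3 = 29
Load = total / capacity = 29 / 15
= 1.93


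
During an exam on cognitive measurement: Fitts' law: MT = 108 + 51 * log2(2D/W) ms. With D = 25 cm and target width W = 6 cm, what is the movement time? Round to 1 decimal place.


MT = 108 + 51 * log2(2*25/6)
2D/W = 8.333333
log2(8.333333) = 3.0589
MT = 108 + 51 * 3.0589
= 264.0 ms


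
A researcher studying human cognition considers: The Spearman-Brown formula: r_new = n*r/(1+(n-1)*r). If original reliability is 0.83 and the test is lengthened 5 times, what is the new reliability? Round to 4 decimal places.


r_new = n*r / (1 + (n-1)*r)
Numerator = 5 * 0.83 = 4.15
Denominator = 1 + 4 * 0.83 = 4.32
r_new = 4.15 / 4.32
= 0.9606


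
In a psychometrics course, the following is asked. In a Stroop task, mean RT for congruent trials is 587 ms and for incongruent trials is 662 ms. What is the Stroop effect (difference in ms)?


Stroop effect = RT(incongruent) - RT(congruent)
= 662 - 587
= 75 ms


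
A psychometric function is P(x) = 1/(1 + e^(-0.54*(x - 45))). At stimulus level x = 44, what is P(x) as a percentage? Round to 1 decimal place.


P(x) = 1/(1 + e^(-0.54*(44 - 45)))
Exponent = -0.54 * -1 = 0.54
e^(0.54) = 1.716007
P = 1/(1 + 1.716007) = 0.368188
Percentage = 36.8


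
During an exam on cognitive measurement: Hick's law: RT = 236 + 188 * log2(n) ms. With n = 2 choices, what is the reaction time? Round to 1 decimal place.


RT = 236 + 188 * log2(2)
log2(2) = 1.0
RT = 236 + 188 * 1.0
= 236 + 188.0
= 424.0 ms


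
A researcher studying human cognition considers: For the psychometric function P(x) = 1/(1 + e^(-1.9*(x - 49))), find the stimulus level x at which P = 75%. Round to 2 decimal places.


At P = 0.75: 0.75 = 1/(1 + e^(-k*(x-x0)))
Solving: e^(-k*(x-x0)) = 1/3
x = x0 + ln(3)/k
ln(3) = 1.0986
x = 49 + 1.0986/1.9
= 49 + 0.5782
= 49.58


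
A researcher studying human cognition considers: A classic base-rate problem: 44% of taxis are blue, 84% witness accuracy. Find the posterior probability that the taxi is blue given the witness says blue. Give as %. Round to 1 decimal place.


P(blue | says blue) = P(says blue | blue)*P(blue) / [P(says blue | blue)*P(blue) + P(says blue | not blue)*P(not blue)]
Numerator = 0.84 * 0.44 = 0.3696
False identification = 0.16 * 0.56 = 0.0896
P = 0.3696 / (0.3696 + 0.0896)
= 0.3696 / 0.4592
As percentage = 80.5


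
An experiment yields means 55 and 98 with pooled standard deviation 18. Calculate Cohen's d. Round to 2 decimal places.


Cohen's d = (M1 - M2) / S_pooled
= (55 - 98) / 18
= -43 / 18
= -2.39


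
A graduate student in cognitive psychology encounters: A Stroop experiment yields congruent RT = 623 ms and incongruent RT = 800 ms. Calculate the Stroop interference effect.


Stroop effect = RT(incongruent) - RT(congruent)
= 800 - 623
= 177 ms


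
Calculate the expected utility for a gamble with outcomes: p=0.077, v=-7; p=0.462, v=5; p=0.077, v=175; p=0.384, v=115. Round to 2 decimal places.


EU = sum(p_i * v_i)
0.077 * -7 = -0.539
0.462 * 5 = 2.31
0.077 * 175 = 13.475
0.384 * 115 = 44.16
EU = -0.539 + 2.31 + 13.475 + 44.16
= 59.41


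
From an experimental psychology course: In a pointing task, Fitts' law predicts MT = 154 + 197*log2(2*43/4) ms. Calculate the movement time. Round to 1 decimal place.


MT = 154 + 197 * log2(2*43/4)
2D/W = 21.5
log2(21.5) = 4.4263
MT = 154 + 197 * 4.4263
= 1026.0 ms


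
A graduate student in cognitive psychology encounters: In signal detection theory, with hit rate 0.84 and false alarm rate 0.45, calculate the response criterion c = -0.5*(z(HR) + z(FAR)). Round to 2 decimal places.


c = -0.5 * (z(HR) + z(FAR))
z(0.84) = 0.9945
z(0.45) = -0.1257
c = -0.5 * (0.9945 + -0.1257)
= -0.5 * 0.8688
= -0.43


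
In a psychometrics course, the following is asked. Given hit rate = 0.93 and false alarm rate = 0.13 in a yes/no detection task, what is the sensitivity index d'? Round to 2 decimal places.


d' = z(HR) - z(FAR)
z(0.93) = 1.4758
z(0.13) = -1.1264
d' = 1.4758 - -1.1264
= 2.60


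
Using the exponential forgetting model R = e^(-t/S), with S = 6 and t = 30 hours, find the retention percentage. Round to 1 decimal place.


R = e^(-t/S)
-t/S = -30/6 = -5.0
R = e^(-5.0) = 0.006738
Percentage = 0.006738 * 100
= 0.7


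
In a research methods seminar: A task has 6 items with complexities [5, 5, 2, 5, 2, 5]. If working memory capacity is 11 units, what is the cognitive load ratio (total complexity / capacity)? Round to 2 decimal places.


Total complexity = 5 + 5 + 2 + 5 + 2 + 5 = 24
Load = total / capacity = 24 / 11
= 2.18


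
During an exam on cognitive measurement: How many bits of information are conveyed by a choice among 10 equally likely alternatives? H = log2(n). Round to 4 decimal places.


H = log2(n)
H = log2(10)
= 3.3219


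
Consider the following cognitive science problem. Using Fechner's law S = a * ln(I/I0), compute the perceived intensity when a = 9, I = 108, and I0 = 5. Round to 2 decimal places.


S = 9 * ln(108/5)
I/I0 = 21.6
ln(21.6) = 3.0727
S = 9 * 3.0727
= 27.65


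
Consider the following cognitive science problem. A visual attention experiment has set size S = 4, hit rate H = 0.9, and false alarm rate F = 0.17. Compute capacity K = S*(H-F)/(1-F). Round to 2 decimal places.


K = S * (H - F) / (1 - F)
H - F = 0.73
1 - F = 0.83
K = 4 * 0.73 / 0.83
= 3.52


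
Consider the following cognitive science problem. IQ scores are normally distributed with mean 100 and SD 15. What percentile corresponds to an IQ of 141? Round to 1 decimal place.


z = (IQ - mean) / SD
z = (141 - 100) / 15 = 2.7333
Percentile = Phi(2.7333) * 100
Phi(2.7333) = 0.996865
= 99.7


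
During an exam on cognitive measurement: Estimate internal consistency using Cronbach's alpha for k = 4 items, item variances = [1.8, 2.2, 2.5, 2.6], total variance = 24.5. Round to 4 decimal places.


alpha = (k/(k-1)) * (1 - sum(s_i^2)/s_total^2)
sum(item variances) = 9.1
k/(k-1) = 4/3 = 1.333333
1 - 9.1/24.5 = 1 - 0.371429 = 0.628571
alpha = 1.333333 * 0.628571
= 0.8381


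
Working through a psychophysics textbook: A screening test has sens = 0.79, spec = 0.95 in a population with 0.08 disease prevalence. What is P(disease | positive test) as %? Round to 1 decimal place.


PPV = (sens * prev) / (sens * prev + (1-spec) * (1-prev))
Numerator = 0.79 * 0.08 = 0.0632
P(positive and no disease) = (1 - spec) * (1 - prev) = (1 - 0.95) * (1 - 0.08) = 0.046
Denominator = 0.0632 + 0.046 = 0.1092
PPV = 0.0632 / 0.1092 = 0.578755
As percentage = 57.9


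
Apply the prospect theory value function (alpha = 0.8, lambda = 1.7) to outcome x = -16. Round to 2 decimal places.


Since x = -16 < 0, use v(x) = -lambda*(-x)^alpha
(-x) = 16
16^0.8 = 9.1896
v(-16) = -1.7 * 9.1896
= -15.62


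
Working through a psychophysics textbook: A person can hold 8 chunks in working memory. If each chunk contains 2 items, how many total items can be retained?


Total items = chunks * items_per_chunk
= 8 * 2
= 16


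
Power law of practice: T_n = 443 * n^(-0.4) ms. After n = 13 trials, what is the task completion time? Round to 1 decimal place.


T_n = 443 * 13^(-0.4)
13^(-0.4) = 0.358445
T_n = 443 * 0.358445
= 158.8 ms


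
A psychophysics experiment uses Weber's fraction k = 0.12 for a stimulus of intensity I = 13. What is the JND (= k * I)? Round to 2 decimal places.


JND = k * I
JND = 0.12 * 13
= 1.56


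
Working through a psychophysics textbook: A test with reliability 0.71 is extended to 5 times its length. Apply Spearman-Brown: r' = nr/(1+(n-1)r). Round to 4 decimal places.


r_new = n*r / (1 + (n-1)*r)
Numerator = 5 * 0.71 = 3.55
Denominator = 1 + 4 * 0.71 = 3.84
r_new = 3.55 / 3.84
= 0.9245


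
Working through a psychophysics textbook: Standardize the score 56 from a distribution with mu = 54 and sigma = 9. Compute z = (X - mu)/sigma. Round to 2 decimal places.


z = (X - mu) / sigma
= (56 - 54) / 9
= 2 / 9
= 0.22


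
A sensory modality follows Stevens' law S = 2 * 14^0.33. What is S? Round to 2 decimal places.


S = 2 * 14^0.33
14^0.33 = 2.389
S = 2 * 2.389
= 4.78


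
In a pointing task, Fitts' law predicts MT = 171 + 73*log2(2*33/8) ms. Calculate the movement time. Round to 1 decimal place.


MT = 171 + 73 * log2(2*33/8)
2D/W = 8.25
log2(8.25) = 3.0444
MT = 171 + 73 * 3.0444
= 393.2 ms


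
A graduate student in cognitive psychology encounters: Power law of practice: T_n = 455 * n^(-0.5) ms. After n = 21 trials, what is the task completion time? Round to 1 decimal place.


T_n = 455 * 21^(-0.5)
21^(-0.5) = 0.218218
T_n = 455 * 0.218218
= 99.3 ms


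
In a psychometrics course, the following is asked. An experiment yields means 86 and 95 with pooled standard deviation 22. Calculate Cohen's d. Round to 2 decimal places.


Cohen's d = (M1 - M2) / S_pooled
= (86 - 95) / 22
= -9 / 22
= -0.41


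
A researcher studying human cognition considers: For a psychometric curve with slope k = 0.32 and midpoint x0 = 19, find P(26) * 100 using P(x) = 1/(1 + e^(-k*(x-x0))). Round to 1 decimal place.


P(x) = 1/(1 + e^(-0.32*(26 - 19)))
Exponent = -0.32 * 7 = -2.24
e^(-2.24) = 0.106459
P = 1/(1 + 0.106459) = 0.903784
Percentage = 90.4


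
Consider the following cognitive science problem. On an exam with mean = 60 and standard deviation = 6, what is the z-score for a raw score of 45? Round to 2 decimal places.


z = (X - mu) / sigma
= (45 - 60) / 6
= -15 / 6
= -2.50


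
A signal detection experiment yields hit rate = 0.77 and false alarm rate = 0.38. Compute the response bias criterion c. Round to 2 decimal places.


c = -0.5 * (z(HR) + z(FAR))
z(0.77) = 0.7388
z(0.38) = -0.3055
c = -0.5 * (0.7388 + -0.3055)
= -0.5 * 0.4333
= -0.22


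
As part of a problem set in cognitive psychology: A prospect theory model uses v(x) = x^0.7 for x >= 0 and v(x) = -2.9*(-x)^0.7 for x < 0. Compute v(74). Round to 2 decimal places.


Since x = 74 >= 0, use v(x) = x^0.7
74^0.7 = 20.3452
v(74) = 20.35


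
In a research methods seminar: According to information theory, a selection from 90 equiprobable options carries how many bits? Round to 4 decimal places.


H = log2(n)
H = log2(90)
= 6.4919


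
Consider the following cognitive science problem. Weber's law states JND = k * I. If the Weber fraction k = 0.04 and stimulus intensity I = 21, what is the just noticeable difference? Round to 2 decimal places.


JND = k * I
JND = 0.04 * 21
= 0.84


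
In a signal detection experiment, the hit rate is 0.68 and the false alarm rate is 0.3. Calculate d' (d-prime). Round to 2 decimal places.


d' = z(HR) - z(FAR)
z(0.68) = 0.4677
z(0.3) = -0.5244
d' = 0.4677 - -0.5244
= 0.99


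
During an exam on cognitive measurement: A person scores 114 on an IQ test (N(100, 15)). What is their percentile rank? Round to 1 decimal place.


z = (IQ - mean) / SD
z = (114 - 100) / 15 = 0.9333
Percentile = Phi(0.9333) * 100
Phi(0.9333) = 0.824667
= 82.5


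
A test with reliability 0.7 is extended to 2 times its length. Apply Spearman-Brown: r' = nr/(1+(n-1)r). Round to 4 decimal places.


r_new = n*r / (1 + (n-1)*r)
Numerator = 2 * 0.7 = 1.4
Denominator = 1 + 1 * 0.7 = 1.7
r_new = 1.4 / 1.7
= 0.8235


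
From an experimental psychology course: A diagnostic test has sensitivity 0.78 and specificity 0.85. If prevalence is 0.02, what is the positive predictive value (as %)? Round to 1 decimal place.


PPV = (sens * prev) / (sens * prev + (1-spec) * (1-prev))
Numerator = 0.78 * 0.02 = 0.0156
P(positive and no disease) = (1 - spec) * (1 - prev) = (1 - 0.85) * (1 - 0.02) = 0.147
Denominator = 0.0156 + 0.147 = 0.1626
PPV = 0.0156 / 0.1626 = 0.095941
As percentage = 9.6


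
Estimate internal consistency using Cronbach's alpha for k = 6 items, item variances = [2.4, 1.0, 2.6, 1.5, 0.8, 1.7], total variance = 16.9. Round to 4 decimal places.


alpha = (k/(k-1)) * (1 - sum(s_i^2)/s_total^2)
sum(item variances) = 10.0
k/(k-1) = 6/5 = 1.2
1 - 10.0/16.9 = 1 - 0.591716 = 0.408284
alpha = 1.2 * 0.408284
= 0.4899


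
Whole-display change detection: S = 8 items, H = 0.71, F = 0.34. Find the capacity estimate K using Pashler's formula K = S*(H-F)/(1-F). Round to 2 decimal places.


K = S * (H - F) / (1 - F)
H - F = 0.37
1 - F = 0.66
K = 8 * 0.37 / 0.66
= 4.48


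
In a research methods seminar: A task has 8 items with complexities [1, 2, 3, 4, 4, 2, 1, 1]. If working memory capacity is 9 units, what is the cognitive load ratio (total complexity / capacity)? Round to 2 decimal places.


Total complexity = 1 + 2 + 3 + 4 + 4 + 2 + 1 + 1 = 18
Load = total / capacity = 18 / 9
= 2.00


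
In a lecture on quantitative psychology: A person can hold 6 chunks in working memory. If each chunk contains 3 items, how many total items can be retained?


Total items = chunks * items_per_chunk
= 6 * 3
= 18


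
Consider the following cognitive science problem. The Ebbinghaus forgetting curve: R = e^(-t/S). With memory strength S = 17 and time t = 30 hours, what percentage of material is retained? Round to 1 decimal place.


R = e^(-t/S)
-t/S = -30/17 = -1.764706
R = e^(-1.764706) = 0.171237
Percentage = 0.171237 * 100
= 17.1


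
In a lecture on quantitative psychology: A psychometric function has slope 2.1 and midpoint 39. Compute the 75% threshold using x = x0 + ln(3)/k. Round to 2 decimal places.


At P = 0.75: 0.75 = 1/(1 + e^(-k*(x-x0)))
Solving: e^(-k*(x-x0)) = 1/3
x = x0 + ln(3)/k
ln(3) = 1.0986
x = 39 + 1.0986/2.1
= 39 + 0.5231
= 39.52


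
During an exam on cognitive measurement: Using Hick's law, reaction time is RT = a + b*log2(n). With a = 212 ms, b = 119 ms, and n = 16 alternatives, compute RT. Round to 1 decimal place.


RT = 212 + 119 * log2(16)
log2(16) = 4.0
RT = 212 + 119 * 4.0
= 212 + 476.0
= 688.0 ms


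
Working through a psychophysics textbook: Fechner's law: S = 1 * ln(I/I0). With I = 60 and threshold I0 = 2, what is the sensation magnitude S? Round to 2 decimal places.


S = 1 * ln(60/2)
I/I0 = 30.0
ln(30.0) = 3.4012
S = 1 * 3.4012
= 3.40


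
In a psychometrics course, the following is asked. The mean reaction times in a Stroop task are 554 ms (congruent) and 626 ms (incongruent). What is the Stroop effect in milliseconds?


Stroop effect = RT(incongruent) - RT(congruent)
= 626 - 554
= 72 ms


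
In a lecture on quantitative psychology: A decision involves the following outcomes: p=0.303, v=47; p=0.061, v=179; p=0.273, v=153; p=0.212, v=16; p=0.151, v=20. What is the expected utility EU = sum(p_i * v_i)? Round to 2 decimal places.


EU = sum(p_i * v_i)
0.303 * 47 = 14.241
0.061 * 179 = 10.919
0.273 * 153 = 41.769
0.212 * 16 = 3.392
0.151 * 20 = 3.02
EU = 14.241 + 10.919 + 41.769 + 3.392 + 3.02
= 73.34


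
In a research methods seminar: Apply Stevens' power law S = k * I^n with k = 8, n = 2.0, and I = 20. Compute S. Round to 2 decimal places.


S = 8 * 20^2.0
20^2.0 = 400.0
S = 8 * 400.0
= 3200.00


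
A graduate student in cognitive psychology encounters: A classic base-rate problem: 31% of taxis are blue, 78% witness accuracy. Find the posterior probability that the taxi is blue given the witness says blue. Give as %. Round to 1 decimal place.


P(blue | says blue) = P(says blue | blue)*P(blue) / [P(says blue | blue)*P(blue) + P(says blue | not blue)*P(not blue)]
Numerator = 0.78 * 0.31 = 0.2418
False identification = 0.22 * 0.69 = 0.1518
P = 0.2418 / (0.2418 + 0.1518)
= 0.2418 / 0.3936
As percentage = 61.4


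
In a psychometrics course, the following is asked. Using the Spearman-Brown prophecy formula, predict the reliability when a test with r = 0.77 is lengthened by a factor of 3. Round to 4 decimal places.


r_new = n*r / (1 + (n-1)*r)
Numerator = 3 * 0.77 = 2.31
Denominator = 1 + 2 * 0.77 = 2.54
r_new = 2.31 / 2.54
= 0.9094


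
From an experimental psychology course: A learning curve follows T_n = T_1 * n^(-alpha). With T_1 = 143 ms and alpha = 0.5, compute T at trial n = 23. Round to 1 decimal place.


T_n = 143 * 23^(-0.5)
23^(-0.5) = 0.208514
T_n = 143 * 0.208514
= 29.8 ms


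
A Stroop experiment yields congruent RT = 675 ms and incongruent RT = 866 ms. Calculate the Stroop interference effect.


Stroop effect = RT(incongruent) - RT(congruent)
= 866 - 675
= 191 ms


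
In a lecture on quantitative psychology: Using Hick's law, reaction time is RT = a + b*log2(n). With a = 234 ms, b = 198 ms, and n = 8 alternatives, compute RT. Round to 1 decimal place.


RT = 234 + 198 * log2(8)
log2(8) = 3.0
RT = 234 + 198 * 3.0
= 234 + 594.0
= 828.0 ms


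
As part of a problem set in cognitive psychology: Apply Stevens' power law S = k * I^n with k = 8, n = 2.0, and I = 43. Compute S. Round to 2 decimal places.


S = 8 * 43^2.0
43^2.0 = 1849.0
S = 8 * 1849.0
= 14792.00


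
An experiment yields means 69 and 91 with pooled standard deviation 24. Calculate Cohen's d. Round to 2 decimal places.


Cohen's d = (M1 - M2) / S_pooled
= (69 - 91) / 24
= -22 / 24
= -0.92


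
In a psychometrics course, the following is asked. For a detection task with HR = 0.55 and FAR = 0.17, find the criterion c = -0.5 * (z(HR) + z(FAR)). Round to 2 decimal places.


c = -0.5 * (z(HR) + z(FAR))
z(0.55) = 0.1257
z(0.17) = -0.9542
c = -0.5 * (0.1257 + -0.9542)
= -0.5 * -0.8285
= 0.41


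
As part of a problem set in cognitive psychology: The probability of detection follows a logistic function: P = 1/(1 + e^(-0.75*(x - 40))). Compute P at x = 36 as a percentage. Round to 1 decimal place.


P(x) = 1/(1 + e^(-0.75*(36 - 40)))
Exponent = -0.75 * -4 = 3.0
e^(3.0) = 20.085537
P = 1/(1 + 20.085537) = 0.047426
Percentage = 4.7


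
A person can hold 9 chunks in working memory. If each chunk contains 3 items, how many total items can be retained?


Total items = chunks * items_per_chunk
= 9 * 3
= 27


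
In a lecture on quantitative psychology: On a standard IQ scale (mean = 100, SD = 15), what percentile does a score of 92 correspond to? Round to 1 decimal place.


z = (IQ - mean) / SD
z = (92 - 100) / 15 = -0.5333
Percentile = Phi(-0.5333) * 100
Phi(-0.5333) = 0.296913
= 29.7


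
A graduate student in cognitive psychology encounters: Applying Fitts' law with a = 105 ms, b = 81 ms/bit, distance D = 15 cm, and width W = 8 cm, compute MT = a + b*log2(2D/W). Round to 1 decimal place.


MT = 105 + 81 * log2(2*15/8)
2D/W = 3.75
log2(3.75) = 1.9069
MT = 105 + 81 * 1.9069
= 259.5 ms


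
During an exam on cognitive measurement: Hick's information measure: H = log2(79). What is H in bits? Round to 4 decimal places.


H = log2(n)
H = log2(79)
= 6.3038


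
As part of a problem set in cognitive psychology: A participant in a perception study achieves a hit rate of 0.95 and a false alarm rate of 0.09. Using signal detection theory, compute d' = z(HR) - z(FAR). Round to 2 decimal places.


d' = z(HR) - z(FAR)
z(0.95) = 1.6449
z(0.09) = -1.3408
d' = 1.6449 - -1.3408
= 2.99


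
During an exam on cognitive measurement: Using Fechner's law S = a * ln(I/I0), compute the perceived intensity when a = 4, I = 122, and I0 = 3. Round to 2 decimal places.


S = 4 * ln(122/3)
I/I0 = 40.666667
ln(40.666667) = 3.7054
S = 4 * 3.7054
= 14.82


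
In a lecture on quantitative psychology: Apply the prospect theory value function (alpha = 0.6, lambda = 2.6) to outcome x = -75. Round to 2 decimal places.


Since x = -75 < 0, use v(x) = -lambda*(-x)^alpha
(-x) = 75
75^0.6 = 13.3363
v(-75) = -2.6 * 13.3363
= -34.67


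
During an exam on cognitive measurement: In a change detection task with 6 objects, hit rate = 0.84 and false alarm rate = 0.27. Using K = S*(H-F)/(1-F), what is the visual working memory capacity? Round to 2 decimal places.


K = S * (H - F) / (1 - F)
H - F = 0.57
1 - F = 0.73
K = 6 * 0.57 / 0.73
= 4.68


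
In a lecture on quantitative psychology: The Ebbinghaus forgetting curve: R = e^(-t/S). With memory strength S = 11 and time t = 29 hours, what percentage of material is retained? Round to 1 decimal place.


R = e^(-t/S)
-t/S = -29/11 = -2.636364
R = e^(-2.636364) = 0.071621
Percentage = 0.071621 * 100
= 7.2


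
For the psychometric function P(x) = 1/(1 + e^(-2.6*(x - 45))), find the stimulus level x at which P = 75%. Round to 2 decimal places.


At P = 0.75: 0.75 = 1/(1 + e^(-k*(x-x0)))
Solving: e^(-k*(x-x0)) = 1/3
x = x0 + ln(3)/k
ln(3) = 1.0986
x = 45 + 1.0986/2.6
= 45 + 0.4225
= 45.42


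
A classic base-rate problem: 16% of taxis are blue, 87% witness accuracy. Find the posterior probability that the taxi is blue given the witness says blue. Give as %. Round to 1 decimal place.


P(blue | says blue) = P(says blue | blue)*P(blue) / [P(says blue | blue)*P(blue) + P(says blue | not blue)*P(not blue)]
Numerator = 0.87 * 0.16 = 0.1392
False identification = 0.13 * 0.84 = 0.1092
P = 0.1392 / (0.1392 + 0.1092)
= 0.1392 / 0.2484
As percentage = 56.0


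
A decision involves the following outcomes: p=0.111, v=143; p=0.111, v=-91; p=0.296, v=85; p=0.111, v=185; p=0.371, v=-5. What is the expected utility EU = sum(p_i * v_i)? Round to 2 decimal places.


EU = sum(p_i * v_i)
0.111 * 143 = 15.873
0.111 * -91 = -10.101
0.296 * 85 = 25.16
0.111 * 185 = 20.535
0.371 * -5 = -1.855
EU = 15.873 + -10.101 + 25.16 + 20.535 + -1.855
= 49.61


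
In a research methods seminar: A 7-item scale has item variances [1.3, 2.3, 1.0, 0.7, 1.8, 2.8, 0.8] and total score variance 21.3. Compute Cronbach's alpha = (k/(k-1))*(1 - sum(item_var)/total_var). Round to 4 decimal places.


alpha = (k/(k-1)) * (1 - sum(s_i^2)/s_total^2)
sum(item variances) = 10.7
k/(k-1) = 7/6 = 1.166667
1 - 10.7/21.3 = 1 - 0.502347 = 0.497653
alpha = 1.166667 * 0.497653
= 0.5806


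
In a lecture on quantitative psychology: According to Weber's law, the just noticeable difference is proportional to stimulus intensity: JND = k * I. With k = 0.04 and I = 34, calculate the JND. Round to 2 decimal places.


JND = k * I
JND = 0.04 * 34
= 1.36


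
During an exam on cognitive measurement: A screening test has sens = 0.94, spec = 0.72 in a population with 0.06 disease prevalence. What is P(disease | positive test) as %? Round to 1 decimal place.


PPV = (sens * prev) / (sens * prev + (1-spec) * (1-prev))
Numerator = 0.94 * 0.06 = 0.0564
P(positive and no disease) = (1 - spec) * (1 - prev) = (1 - 0.72) * (1 - 0.06) = 0.2632
Denominator = 0.0564 + 0.2632 = 0.3196
PPV = 0.0564 / 0.3196 = 0.176471
As percentage = 17.6


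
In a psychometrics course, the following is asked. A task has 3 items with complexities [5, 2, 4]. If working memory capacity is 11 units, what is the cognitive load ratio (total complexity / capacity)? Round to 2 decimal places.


Total complexity = 5 + 2 + 4 = 11
Load = total / capacity = 11 / 11
= 1.00


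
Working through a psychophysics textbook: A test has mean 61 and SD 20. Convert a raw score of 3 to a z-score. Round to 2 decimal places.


z = (X - mu) / sigma
= (3 - 61) / 20
= -58 / 20
= -2.90


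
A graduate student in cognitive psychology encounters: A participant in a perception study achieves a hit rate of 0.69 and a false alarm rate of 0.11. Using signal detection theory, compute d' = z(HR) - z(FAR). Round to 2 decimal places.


d' = z(HR) - z(FAR)
z(0.69) = 0.4959
z(0.11) = -1.2265
d' = 0.4959 - -1.2265
= 1.72


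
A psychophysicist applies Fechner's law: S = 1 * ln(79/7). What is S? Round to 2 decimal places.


S = 1 * ln(79/7)
I/I0 = 11.285714
ln(11.285714) = 2.4235
S = 1 * 2.4235
= 2.42


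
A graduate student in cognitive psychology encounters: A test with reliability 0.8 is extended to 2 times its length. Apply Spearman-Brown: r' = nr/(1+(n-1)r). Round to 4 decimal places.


r_new = n*r / (1 + (n-1)*r)
Numerator = 2 * 0.8 = 1.6
Denominator = 1 + 1 * 0.8 = 1.8
r_new = 1.6 / 1.8
= 0.8889


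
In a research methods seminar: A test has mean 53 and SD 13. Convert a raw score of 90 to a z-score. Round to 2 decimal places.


z = (X - mu) / sigma
= (90 - 53) / 13
= 37 / 13
= 2.85


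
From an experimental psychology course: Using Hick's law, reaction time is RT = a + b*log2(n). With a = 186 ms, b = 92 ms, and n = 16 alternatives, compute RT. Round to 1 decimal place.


RT = 186 + 92 * log2(16)
log2(16) = 4.0
RT = 186 + 92 * 4.0
= 186 + 368.0
= 554.0 ms


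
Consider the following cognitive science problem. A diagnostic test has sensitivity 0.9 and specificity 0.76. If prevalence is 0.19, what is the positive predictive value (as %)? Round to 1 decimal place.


PPV = (sens * prev) / (sens * prev + (1-spec) * (1-prev))
Numerator = 0.9 * 0.19 = 0.171
P(positive and no disease) = (1 - spec) * (1 - prev) = (1 - 0.76) * (1 - 0.19) = 0.1944
Denominator = 0.171 + 0.1944 = 0.3654
PPV = 0.171 / 0.3654 = 0.46798
As percentage = 46.8


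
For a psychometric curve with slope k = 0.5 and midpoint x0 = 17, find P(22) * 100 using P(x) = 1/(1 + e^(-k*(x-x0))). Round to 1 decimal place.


P(x) = 1/(1 + e^(-0.5*(22 - 17)))
Exponent = -0.5 * 5 = -2.5
e^(-2.5) = 0.082085
P = 1/(1 + 0.082085) = 0.924142
Percentage = 92.4


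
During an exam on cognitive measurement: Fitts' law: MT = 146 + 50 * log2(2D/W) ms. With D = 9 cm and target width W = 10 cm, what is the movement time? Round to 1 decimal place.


MT = 146 + 50 * log2(2*9/10)
2D/W = 1.8
log2(1.8) = 0.848
MT = 146 + 50 * 0.848
= 188.4 ms


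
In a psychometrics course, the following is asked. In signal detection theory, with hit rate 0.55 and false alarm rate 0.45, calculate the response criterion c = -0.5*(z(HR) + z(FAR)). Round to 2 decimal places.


c = -0.5 * (z(HR) + z(FAR))
z(0.55) = 0.1257
z(0.45) = -0.1257
c = -0.5 * (0.1257 + -0.1257)
= -0.5 * 0.0
= 0.00


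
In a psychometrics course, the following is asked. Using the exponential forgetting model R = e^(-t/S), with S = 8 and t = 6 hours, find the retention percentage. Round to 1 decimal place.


R = e^(-t/S)
-t/S = -6/8 = -0.75
R = e^(-0.75) = 0.472367
Percentage = 0.472367 * 100
= 47.2


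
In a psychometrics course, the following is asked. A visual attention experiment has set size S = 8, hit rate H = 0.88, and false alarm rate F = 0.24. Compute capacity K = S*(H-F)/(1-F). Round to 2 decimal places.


K = S * (H - F) / (1 - F)
H - F = 0.64
1 - F = 0.76
K = 8 * 0.64 / 0.76
= 6.74
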